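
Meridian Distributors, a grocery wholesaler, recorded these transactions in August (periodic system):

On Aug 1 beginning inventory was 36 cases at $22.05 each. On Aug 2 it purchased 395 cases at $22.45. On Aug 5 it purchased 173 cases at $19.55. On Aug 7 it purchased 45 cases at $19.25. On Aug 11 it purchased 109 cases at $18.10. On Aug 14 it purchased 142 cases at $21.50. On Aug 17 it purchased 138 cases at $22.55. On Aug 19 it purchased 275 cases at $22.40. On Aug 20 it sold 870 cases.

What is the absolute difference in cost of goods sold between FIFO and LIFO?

FIFO COGS: 36 @ $22.05 + 395 @ $22.45 + 173 @ $19.55 + 45 @ $19.25 + 109 @ $18.10 + 112 @ $21.50 = $18,290.85
LIFO COGS: 275 @ $22.40 + 138 @ $22.55 + 142 @ $21.50 + 109 @ $18.10 + 45 @ $19.25 + 161 @ $19.55 = $18,311.60
Difference = |$18,290.85 − $18,311.60| = $20.75

$20.75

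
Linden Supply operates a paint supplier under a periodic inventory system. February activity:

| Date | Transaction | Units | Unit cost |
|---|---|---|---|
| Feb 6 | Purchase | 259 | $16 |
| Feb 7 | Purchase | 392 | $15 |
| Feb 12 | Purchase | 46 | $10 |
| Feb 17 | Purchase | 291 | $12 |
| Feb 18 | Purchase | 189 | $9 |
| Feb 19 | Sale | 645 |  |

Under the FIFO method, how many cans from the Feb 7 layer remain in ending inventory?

Feb 19, 645 sold [FIFO — oldest first]: 259 @ $16 + 386 @ $15 = $9,934
Ending inventory: 6 @ $15 + 46 @ $10 + 291 @ $12 + 189 @ $9 = $5,743

6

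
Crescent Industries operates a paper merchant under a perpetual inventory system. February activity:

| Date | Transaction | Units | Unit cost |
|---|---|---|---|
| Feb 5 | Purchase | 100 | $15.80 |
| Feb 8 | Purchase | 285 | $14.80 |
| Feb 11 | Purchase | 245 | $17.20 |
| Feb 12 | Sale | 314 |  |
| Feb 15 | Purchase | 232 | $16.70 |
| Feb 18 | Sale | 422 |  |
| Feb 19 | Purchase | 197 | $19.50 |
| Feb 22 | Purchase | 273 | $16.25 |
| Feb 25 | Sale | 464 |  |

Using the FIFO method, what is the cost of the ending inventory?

Ending inventory = $2,145.00

Feb 12, 314 sold [FIFO — oldest first]: 100 @ $15.80 + 214 @ $14.80 = $4,747.20
Feb 18, 422 sold [FIFO — oldest first]: 71 @ $14.80 + 245 @ $17.20 + 106 @ $16.70 = $7,035.00
Feb 25, 464 sold [FIFO — oldest first]: 126 @ $16.70 + 197 @ $19.50 + 141 @ $16.25 = $8,236.95
Total COGS = $4,747.20 + $7,035.00 + $8,236.95 = $20,019.15
Ending inventory: 132 @ $16.25 = $2,145.00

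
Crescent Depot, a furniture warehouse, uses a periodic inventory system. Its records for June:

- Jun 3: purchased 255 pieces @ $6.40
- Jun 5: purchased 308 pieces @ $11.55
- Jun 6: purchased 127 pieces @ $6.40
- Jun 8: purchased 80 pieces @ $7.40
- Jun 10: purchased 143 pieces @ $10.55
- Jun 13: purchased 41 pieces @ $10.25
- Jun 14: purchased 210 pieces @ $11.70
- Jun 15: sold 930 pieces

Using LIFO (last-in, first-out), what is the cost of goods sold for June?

Jun 15, 930 sold [LIFO — newest first]: 210 @ $11.70 + 41 @ $10.25 + 143 @ $10.55 + 80 @ $7.40 + 127 @ $6.40 + 308 @ $11.55 + 21 @ $6.40 = $9,482.50
Ending inventory: 234 @ $6.40 = $1,497.60

COGS = $9,482.50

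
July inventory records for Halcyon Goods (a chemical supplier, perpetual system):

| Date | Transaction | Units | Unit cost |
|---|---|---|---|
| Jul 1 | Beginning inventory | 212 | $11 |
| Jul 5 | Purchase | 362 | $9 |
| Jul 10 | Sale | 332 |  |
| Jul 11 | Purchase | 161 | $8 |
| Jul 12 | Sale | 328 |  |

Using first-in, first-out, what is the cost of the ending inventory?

Jul 10, 332 sold [FIFO — oldest first]: 212 @ $11 + 120 @ $9 = $3,412
Jul 12, 328 sold [FIFO — oldest first]: 242 @ $9 + 86 @ $8 = $2,866
Total COGS = $3,412 + $2,866 = $6,278
Ending inventory: 75 @ $8 = $600
Check: goods available $6,878 = COGS $6,278 + ending $600

Ending inventory = $600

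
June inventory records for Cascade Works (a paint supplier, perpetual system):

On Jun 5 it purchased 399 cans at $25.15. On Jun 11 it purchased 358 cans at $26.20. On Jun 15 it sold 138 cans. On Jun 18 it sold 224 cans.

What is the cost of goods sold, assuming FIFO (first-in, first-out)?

Jun 15, 138 sold [FIFO — oldest first]: 138 @ $25.15 = $3,470.70
Jun 18, 224 sold [FIFO — oldest first]: 224 @ $25.15 = $5,633.60
Total COGS = $3,470.70 + $5,633.60 = $9,104.30
Ending inventory: 37 @ $25.15 + 358 @ $26.20 = $10,310.15
Check: goods available $19,414.45 = COGS $9,104.30 + ending $10,310.15

COGS = $9,104.30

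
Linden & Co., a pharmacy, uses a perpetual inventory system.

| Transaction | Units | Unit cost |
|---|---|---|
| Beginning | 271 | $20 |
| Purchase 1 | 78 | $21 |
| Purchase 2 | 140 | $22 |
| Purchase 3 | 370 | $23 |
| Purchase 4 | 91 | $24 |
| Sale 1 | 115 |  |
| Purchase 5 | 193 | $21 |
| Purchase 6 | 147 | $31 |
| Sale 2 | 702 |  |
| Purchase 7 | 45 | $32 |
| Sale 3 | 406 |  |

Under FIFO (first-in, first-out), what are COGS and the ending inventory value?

COGS = $27,365; ending inventory = $3,517

Sale 1 (115) [FIFO — oldest first]: 115 @ $20 = $2,300
Sale 2 (702) [FIFO — oldest first]: 156 @ $20 + 78 @ $21 + 140 @ $22 + 328 @ $23 = $15,382
Sale 3 (406) [FIFO — oldest first]: 42 @ $23 + 91 @ $24 + 193 @ $21 + 80 @ $31 = $9,683
Total COGS = $2,300 + $15,382 + $9,683 = $27,365
Ending inventory: 67 @ $31 + 45 @ $32 = $3,517
Check: goods available $30,882 = COGS $27,365 + ending $3,517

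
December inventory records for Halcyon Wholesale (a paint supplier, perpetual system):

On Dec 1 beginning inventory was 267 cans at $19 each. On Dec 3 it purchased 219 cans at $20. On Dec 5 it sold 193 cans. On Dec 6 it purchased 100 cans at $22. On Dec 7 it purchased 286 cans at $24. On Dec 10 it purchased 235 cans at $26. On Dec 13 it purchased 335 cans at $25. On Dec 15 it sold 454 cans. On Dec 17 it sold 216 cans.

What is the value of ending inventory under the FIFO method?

Dec 5, 193 sold [FIFO — oldest first]: 193 @ $19 = $3,667
Dec 15, 454 sold [FIFO — oldest first]: 74 @ $19 + 219 @ $20 + 100 @ $22 + 61 @ $24 = $9,450
Dec 17, 216 sold [FIFO — oldest first]: 216 @ $24 = $5,184
Total COGS = $3,667 + $9,450 + $5,184 = $18,301
Ending inventory: 9 @ $24 + 235 @ $26 + 335 @ $25 = $14,701

Ending inventory = $14,701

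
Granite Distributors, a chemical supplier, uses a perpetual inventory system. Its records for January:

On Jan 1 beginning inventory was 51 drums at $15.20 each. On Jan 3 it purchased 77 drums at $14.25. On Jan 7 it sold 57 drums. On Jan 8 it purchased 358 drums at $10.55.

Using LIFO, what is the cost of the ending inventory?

Jan 7, 57 sold [LIFO — newest first]: 57 @ $14.25 = $812.25
Ending inventory: 51 @ $15.20 + 20 @ $14.25 + 358 @ $10.55 = $4,837.10

Ending inventory = $4,837.10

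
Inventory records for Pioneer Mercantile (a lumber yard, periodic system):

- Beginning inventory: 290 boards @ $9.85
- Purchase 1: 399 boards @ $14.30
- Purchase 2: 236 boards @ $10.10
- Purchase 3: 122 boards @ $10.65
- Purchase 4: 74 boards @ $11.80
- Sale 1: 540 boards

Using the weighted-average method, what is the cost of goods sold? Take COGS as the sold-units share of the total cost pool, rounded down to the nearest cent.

Sale 1, sell 540: 540/1121 × $13,118.30 → $6,319.25
Ending inventory (cost pool remaining) = $6,799.05
Check: goods available $13,118.30 = COGS $6,319.25 + ending $6,799.05

COGS = $6,319.25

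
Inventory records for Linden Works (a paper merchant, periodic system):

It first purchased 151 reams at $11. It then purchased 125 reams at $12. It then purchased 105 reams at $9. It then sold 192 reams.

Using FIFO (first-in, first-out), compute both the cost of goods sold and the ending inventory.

Sale 1 (192) [FIFO — oldest first]: 151 @ $11 + 41 @ $12 = $2,153
Ending inventory: 84 @ $12 + 105 @ $9 = $1,953

COGS = $2,153; ending inventory = $1,953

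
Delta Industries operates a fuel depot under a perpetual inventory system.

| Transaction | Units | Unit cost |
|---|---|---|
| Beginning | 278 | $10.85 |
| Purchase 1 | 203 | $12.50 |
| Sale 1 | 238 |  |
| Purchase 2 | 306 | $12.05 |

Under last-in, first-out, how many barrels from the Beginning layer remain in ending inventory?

243

Sale 1 (238) [LIFO — newest first]: 203 @ $12.50 + 35 @ $10.85 = $2,917.25
Ending inventory: 243 @ $10.85 + 306 @ $12.05 = $6,323.85
Check: goods available $9,241.10 = COGS $2,917.25 + ending $6,323.85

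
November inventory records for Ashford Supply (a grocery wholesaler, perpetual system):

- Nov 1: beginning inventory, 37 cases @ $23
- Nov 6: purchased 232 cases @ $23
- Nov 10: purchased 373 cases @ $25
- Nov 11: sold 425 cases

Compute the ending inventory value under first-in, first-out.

Nov 11, 425 sold [FIFO — oldest first]: 37 @ $23 + 232 @ $23 + 156 @ $25 = $10,087
Ending inventory: 217 @ $25 = $5,425

Ending inventory = $5,425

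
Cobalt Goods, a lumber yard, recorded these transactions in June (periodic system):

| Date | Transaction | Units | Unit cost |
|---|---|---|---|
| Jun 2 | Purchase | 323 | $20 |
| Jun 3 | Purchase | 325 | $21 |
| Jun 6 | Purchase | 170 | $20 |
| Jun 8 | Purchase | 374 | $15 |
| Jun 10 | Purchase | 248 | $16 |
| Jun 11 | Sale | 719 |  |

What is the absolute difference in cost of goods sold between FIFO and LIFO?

FIFO COGS: 323 @ $20 + 325 @ $21 + 71 @ $20 = $14,705
LIFO COGS: 248 @ $16 + 374 @ $15 + 97 @ $20 = $11,518
Difference = |$14,705 − $11,518| = $3,187

$3,187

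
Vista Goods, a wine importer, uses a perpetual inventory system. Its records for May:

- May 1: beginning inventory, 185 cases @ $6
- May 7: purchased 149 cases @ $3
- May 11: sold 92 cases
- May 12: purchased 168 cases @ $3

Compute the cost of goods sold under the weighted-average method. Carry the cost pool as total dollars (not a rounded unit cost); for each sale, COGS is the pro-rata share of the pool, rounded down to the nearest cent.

COGS = $428.87

After May 1: 185 on hand, pool $1,110.00 (≈ $6.0000 each)
After May 7: 334 on hand, pool $1,557.00 (≈ $4.6617 each)
May 11, sell 92: 92/334 × $1,557.00 → $428.87
After May 12: 410 on hand, pool $1,632.13 (≈ $3.9808 each)
Ending inventory (cost pool remaining) = $1,632.13
Check: goods available $2,061.00 = COGS $428.87 + ending $1,632.13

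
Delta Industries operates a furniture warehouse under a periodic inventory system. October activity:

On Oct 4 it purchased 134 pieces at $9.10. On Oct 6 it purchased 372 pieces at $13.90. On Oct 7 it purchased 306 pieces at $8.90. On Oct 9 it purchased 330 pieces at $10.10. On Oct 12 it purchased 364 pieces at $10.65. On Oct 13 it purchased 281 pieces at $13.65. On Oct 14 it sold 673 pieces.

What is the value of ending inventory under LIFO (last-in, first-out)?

Ending inventory = $12,163.80

Oct 14, 673 sold [LIFO — newest first]: 281 @ $13.65 + 364 @ $10.65 + 28 @ $10.10 = $7,995.05
Ending inventory: 134 @ $9.10 + 372 @ $13.90 + 306 @ $8.90 + 302 @ $10.10 = $12,163.80
Check: goods available $20,158.85 = COGS $7,995.05 + ending $12,163.80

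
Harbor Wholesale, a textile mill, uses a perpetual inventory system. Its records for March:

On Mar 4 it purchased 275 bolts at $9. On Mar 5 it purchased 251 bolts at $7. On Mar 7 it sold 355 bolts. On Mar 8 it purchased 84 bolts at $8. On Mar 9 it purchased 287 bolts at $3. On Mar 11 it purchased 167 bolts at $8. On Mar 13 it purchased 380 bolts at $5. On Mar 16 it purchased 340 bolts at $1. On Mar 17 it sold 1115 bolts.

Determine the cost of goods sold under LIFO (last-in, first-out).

COGS = $6,953

Mar 7, 355 sold [LIFO — newest first]: 251 @ $7 + 104 @ $9 = $2,693
Mar 17, 1115 sold [LIFO — newest first]: 340 @ $1 + 380 @ $5 + 167 @ $8 + 228 @ $3 = $4,260
Total COGS = $2,693 + $4,260 = $6,953
Ending inventory: 171 @ $9 + 84 @ $8 + 59 @ $3 = $2,388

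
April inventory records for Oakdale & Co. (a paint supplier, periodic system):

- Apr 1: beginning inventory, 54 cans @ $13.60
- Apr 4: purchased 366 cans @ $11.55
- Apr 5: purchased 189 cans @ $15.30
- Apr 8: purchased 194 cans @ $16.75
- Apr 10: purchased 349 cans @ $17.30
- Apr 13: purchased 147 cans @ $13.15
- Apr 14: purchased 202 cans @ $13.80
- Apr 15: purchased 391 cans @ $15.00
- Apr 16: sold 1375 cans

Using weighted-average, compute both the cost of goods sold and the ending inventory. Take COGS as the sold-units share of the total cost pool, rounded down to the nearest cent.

Apr 16, sell 1375: 1375/1892 × $27,726.25 → $20,149.89
Ending inventory (cost pool remaining) = $7,576.36

COGS = $20,149.89; ending inventory = $7,576.36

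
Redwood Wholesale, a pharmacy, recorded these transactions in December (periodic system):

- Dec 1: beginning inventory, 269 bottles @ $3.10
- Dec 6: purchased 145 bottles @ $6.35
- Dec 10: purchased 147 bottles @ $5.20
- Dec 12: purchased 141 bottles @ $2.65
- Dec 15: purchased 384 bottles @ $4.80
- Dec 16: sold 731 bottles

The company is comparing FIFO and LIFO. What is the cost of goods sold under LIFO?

COGS = $3,355.90

FIFO COGS: 269 @ $3.10 + 145 @ $6.35 + 147 @ $5.20 + 141 @ $2.65 + 29 @ $4.80 = $3,031.90
LIFO COGS: 384 @ $4.80 + 141 @ $2.65 + 147 @ $5.20 + 59 @ $6.35 = $3,355.90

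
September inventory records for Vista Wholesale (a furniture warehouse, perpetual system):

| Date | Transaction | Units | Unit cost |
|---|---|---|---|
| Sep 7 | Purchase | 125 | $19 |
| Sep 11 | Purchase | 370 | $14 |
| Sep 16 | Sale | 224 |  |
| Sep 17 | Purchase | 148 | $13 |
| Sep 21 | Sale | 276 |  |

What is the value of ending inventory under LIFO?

Ending inventory = $2,627

Sep 16, 224 sold [LIFO — newest first]: 224 @ $14 = $3,136
Sep 21, 276 sold [LIFO — newest first]: 148 @ $13 + 128 @ $14 = $3,716
Total COGS = $3,136 + $3,716 = $6,852
Ending inventory: 125 @ $19 + 18 @ $14 = $2,627
Check: goods available $9,479 = COGS $6,852 + ending $2,627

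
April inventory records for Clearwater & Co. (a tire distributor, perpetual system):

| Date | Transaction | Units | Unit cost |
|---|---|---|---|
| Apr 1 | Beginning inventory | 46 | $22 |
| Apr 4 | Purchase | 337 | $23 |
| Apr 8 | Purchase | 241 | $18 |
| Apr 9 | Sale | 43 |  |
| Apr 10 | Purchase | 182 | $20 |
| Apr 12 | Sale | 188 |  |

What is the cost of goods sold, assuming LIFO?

COGS = $4,522

Apr 9, 43 sold [LIFO — newest first]: 43 @ $18 = $774
Apr 12, 188 sold [LIFO — newest first]: 182 @ $20 + 6 @ $18 = $3,748
Total COGS = $774 + $3,748 = $4,522
Ending inventory: 46 @ $22 + 337 @ $23 + 192 @ $18 = $12,219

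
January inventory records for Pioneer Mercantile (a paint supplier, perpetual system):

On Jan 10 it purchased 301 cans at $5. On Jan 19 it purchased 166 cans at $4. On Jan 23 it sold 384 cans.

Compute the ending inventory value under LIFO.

Jan 23, 384 sold [LIFO — newest first]: 166 @ $4 + 218 @ $5 = $1,754
Ending inventory: 83 @ $5 = $415
Check: goods available $2,169 = COGS $1,754 + ending $415

Ending inventory = $415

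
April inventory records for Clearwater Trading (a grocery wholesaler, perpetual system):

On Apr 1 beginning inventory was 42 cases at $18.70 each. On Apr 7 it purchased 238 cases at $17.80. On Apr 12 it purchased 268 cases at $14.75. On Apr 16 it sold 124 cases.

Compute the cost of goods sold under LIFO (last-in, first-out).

Apr 16, 124 sold [LIFO — newest first]: 124 @ $14.75 = $1,829.00
Ending inventory: 42 @ $18.70 + 238 @ $17.80 + 144 @ $14.75 = $7,145.80

COGS = $1,829.00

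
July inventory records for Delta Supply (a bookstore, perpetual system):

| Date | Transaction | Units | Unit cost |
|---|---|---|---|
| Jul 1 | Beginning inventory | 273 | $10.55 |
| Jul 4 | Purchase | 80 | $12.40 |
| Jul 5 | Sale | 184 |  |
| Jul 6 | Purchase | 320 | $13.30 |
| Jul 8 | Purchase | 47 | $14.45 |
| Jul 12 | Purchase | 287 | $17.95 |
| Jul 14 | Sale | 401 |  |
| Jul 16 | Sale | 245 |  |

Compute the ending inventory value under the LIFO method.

Ending inventory = $1,889.35

Jul 5, 184 sold [LIFO — newest first]: 80 @ $12.40 + 104 @ $10.55 = $2,089.20
Jul 14, 401 sold [LIFO — newest first]: 287 @ $17.95 + 47 @ $14.45 + 67 @ $13.30 = $6,721.90
Jul 16, 245 sold [LIFO — newest first]: 245 @ $13.30 = $3,258.50
Total COGS = $2,089.20 + $6,721.90 + $3,258.50 = $12,069.60
Ending inventory: 169 @ $10.55 + 8 @ $13.30 = $1,889.35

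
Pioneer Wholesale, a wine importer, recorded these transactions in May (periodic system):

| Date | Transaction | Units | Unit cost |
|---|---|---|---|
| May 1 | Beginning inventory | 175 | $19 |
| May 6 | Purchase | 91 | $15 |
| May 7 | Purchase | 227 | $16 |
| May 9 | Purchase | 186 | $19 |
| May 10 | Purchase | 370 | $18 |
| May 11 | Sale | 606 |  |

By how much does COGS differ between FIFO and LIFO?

$525

FIFO COGS: 175 @ $19 + 91 @ $15 + 227 @ $16 + 113 @ $19 = $10,469
LIFO COGS: 370 @ $18 + 186 @ $19 + 50 @ $16 = $10,994
Difference = |$10,469 − $10,994| = $525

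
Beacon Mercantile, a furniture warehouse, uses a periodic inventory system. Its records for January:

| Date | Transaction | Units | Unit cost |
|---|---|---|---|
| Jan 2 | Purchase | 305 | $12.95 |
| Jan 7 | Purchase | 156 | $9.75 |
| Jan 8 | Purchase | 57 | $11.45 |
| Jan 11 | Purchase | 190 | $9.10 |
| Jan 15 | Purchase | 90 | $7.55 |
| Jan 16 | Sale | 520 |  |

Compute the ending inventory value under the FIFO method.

Ending inventory = $2,390.30

Jan 16, 520 sold [FIFO — oldest first]: 305 @ $12.95 + 156 @ $9.75 + 57 @ $11.45 + 2 @ $9.10 = $6,141.60
Ending inventory: 188 @ $9.10 + 90 @ $7.55 = $2,390.30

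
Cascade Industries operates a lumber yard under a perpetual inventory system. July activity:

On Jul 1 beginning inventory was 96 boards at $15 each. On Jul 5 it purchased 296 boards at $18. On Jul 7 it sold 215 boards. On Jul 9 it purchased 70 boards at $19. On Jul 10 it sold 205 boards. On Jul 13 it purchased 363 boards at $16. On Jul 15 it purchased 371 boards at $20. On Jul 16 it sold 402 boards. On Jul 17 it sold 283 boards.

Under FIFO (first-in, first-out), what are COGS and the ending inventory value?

Jul 7, 215 sold [FIFO — oldest first]: 96 @ $15 + 119 @ $18 = $3,582
Jul 10, 205 sold [FIFO — oldest first]: 177 @ $18 + 28 @ $19 = $3,718
Jul 16, 402 sold [FIFO — oldest first]: 42 @ $19 + 360 @ $16 = $6,558
Jul 17, 283 sold [FIFO — oldest first]: 3 @ $16 + 280 @ $20 = $5,648
Total COGS = $3,582 + $3,718 + $6,558 + $5,648 = $19,506
Ending inventory: 91 @ $20 = $1,820
Check: goods available $21,326 = COGS $19,506 + ending $1,820

COGS = $19,506; ending inventory = $1,820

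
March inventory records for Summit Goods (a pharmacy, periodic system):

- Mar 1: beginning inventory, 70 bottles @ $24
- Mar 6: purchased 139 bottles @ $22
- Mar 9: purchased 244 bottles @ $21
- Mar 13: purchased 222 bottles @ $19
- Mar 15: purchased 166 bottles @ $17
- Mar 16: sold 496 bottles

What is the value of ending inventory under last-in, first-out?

Ending inventory = $7,594

Mar 16, 496 sold [LIFO — newest first]: 166 @ $17 + 222 @ $19 + 108 @ $21 = $9,308
Ending inventory: 70 @ $24 + 139 @ $22 + 136 @ $21 = $7,594
Check: goods available $16,902 = COGS $9,308 + ending $7,594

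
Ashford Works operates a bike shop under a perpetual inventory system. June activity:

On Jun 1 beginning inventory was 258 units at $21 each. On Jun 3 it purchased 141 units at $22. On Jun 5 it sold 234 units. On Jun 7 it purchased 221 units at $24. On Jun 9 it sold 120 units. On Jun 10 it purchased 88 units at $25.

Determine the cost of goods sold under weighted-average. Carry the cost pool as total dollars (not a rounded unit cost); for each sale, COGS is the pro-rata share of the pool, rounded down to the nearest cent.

After Jun 1: 258 on hand, pool $5,418.00 (≈ $21.0000 each)
After Jun 3: 399 on hand, pool $8,520.00 (≈ $21.3534 each)
Jun 5, sell 234: 234/399 × $8,520.00 → $4,996.69
After Jun 7: 386 on hand, pool $8,827.31 (≈ $22.8687 each)
Jun 9, sell 120: 120/386 × $8,827.31 → $2,744.24
After Jun 10: 354 on hand, pool $8,283.07 (≈ $23.3985 each)
Total COGS = $4,996.69 + $2,744.24 = $7,740.93
Ending inventory (cost pool remaining) = $8,283.07

COGS = $7,740.93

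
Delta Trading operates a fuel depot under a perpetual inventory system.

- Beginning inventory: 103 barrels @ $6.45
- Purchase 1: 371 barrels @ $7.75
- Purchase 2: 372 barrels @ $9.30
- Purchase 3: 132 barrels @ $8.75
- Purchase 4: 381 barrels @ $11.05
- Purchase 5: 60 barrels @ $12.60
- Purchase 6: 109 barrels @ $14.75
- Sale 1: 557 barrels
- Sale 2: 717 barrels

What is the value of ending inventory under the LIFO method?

Sale 1 (557) [LIFO — newest first]: 109 @ $14.75 + 60 @ $12.60 + 381 @ $11.05 + 7 @ $8.75 = $6,635.05
Sale 2 (717) [LIFO — newest first]: 125 @ $8.75 + 372 @ $9.30 + 220 @ $7.75 = $6,258.35
Total COGS = $6,635.05 + $6,258.35 = $12,893.40
Ending inventory: 103 @ $6.45 + 151 @ $7.75 = $1,834.60

Ending inventory = $1,834.60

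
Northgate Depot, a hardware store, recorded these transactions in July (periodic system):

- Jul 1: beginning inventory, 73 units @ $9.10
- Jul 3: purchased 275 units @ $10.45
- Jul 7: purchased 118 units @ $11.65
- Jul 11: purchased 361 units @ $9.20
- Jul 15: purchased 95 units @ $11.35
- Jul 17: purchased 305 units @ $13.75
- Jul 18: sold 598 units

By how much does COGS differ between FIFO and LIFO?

$966.45

FIFO COGS: 73 @ $9.10 + 275 @ $10.45 + 118 @ $11.65 + 132 @ $9.20 = $6,127.15
LIFO COGS: 305 @ $13.75 + 95 @ $11.35 + 198 @ $9.20 = $7,093.60
Difference = |$6,127.15 − $7,093.60| = $966.45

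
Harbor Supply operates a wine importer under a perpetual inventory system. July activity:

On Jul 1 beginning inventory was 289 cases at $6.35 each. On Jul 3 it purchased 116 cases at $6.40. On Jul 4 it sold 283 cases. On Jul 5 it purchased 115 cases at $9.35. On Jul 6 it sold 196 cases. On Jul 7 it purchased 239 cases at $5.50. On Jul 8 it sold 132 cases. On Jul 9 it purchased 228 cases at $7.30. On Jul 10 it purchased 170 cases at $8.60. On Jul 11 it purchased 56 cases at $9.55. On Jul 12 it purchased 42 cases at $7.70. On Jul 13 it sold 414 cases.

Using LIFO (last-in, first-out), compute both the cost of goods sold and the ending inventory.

Jul 4, 283 sold [LIFO — newest first]: 116 @ $6.40 + 167 @ $6.35 = $1,802.85
Jul 6, 196 sold [LIFO — newest first]: 115 @ $9.35 + 81 @ $6.35 = $1,589.60
Jul 8, 132 sold [LIFO — newest first]: 132 @ $5.50 = $726.00
Jul 13, 414 sold [LIFO — newest first]: 42 @ $7.70 + 56 @ $9.55 + 170 @ $8.60 + 146 @ $7.30 = $3,386.00
Total COGS = $1,802.85 + $1,589.60 + $726.00 + $3,386.00 = $7,504.45
Ending inventory: 41 @ $6.35 + 107 @ $5.50 + 82 @ $7.30 = $1,447.45

COGS = $7,504.45; ending inventory = $1,447.45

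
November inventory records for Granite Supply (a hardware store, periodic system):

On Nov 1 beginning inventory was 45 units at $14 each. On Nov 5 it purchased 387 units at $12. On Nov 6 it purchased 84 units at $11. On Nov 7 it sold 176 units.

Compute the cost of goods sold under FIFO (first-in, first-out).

Nov 7, 176 sold [FIFO — oldest first]: 45 @ $14 + 131 @ $12 = $2,202
Ending inventory: 256 @ $12 + 84 @ $11 = $3,996
Check: goods available $6,198 = COGS $2,202 + ending $3,996

COGS = $2,202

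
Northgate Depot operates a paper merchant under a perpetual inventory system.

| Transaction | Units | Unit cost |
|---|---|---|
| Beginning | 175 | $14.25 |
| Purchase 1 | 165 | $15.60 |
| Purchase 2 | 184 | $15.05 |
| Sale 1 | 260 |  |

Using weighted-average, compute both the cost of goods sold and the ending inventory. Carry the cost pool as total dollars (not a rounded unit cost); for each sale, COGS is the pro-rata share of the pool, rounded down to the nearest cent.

COGS = $3,888.56; ending inventory = $3,948.39

After Beginning: 175 on hand, pool $2,493.75 (≈ $14.2500 each)
After Purchase 1: 340 on hand, pool $5,067.75 (≈ $14.9051 each)
After Purchase 2: 524 on hand, pool $7,836.95 (≈ $14.9560 each)
Sale 1, sell 260: 260/524 × $7,836.95 → $3,888.56
Ending inventory (cost pool remaining) = $3,948.39
Check: goods available $7,836.95 = COGS $3,888.56 + ending $3,948.39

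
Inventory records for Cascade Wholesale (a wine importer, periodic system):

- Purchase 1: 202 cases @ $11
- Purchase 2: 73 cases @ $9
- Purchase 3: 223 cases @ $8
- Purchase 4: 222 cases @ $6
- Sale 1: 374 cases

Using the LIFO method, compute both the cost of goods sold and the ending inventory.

Sale 1 (374) [LIFO — newest first]: 222 @ $6 + 152 @ $8 = $2,548
Ending inventory: 202 @ $11 + 73 @ $9 + 71 @ $8 = $3,447
Check: goods available $5,995 = COGS $2,548 + ending $3,447

COGS = $2,548; ending inventory = $3,447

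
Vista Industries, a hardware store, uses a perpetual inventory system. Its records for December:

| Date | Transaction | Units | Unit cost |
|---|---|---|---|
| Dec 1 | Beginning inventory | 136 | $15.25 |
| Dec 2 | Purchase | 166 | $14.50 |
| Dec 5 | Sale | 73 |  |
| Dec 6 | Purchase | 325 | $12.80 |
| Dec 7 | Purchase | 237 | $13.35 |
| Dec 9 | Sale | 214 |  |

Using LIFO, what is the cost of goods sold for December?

COGS = $3,915.40

Dec 5, 73 sold [LIFO — newest first]: 73 @ $14.50 = $1,058.50
Dec 9, 214 sold [LIFO — newest first]: 214 @ $13.35 = $2,856.90
Total COGS = $1,058.50 + $2,856.90 = $3,915.40
Ending inventory: 136 @ $15.25 + 93 @ $14.50 + 325 @ $12.80 + 23 @ $13.35 = $7,889.55
Check: goods available $11,804.95 = COGS $3,915.40 + ending $7,889.55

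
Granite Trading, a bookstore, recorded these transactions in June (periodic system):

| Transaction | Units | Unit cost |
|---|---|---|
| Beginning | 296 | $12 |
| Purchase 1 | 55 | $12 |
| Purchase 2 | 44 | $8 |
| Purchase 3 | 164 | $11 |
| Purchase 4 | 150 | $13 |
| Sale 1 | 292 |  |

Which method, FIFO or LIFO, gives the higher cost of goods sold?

LIFO

FIFO COGS: 292 @ $12 = $3,504
LIFO COGS: 150 @ $13 + 142 @ $11 = $3,512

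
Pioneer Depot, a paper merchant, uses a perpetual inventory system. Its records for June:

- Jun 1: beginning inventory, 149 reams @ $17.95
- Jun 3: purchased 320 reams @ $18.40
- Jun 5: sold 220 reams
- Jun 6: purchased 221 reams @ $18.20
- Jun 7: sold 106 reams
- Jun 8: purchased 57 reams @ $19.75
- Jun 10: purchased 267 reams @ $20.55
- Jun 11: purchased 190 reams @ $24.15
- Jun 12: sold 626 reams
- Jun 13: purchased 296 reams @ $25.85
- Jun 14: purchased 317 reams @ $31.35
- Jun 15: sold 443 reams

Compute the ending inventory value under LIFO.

Ending inventory = $8,963.65

Jun 5, 220 sold [LIFO — newest first]: 220 @ $18.40 = $4,048.00
Jun 7, 106 sold [LIFO — newest first]: 106 @ $18.20 = $1,929.20
Jun 12, 626 sold [LIFO — newest first]: 190 @ $24.15 + 267 @ $20.55 + 57 @ $19.75 + 112 @ $18.20 = $13,239.50
Jun 15, 443 sold [LIFO — newest first]: 317 @ $31.35 + 126 @ $25.85 = $13,195.05
Total COGS = $4,048.00 + $1,929.20 + $13,239.50 + $13,195.05 = $32,411.75
Ending inventory: 149 @ $17.95 + 100 @ $18.40 + 3 @ $18.20 + 170 @ $25.85 = $8,963.65
Check: goods available $41,375.40 = COGS $32,411.75 + ending $8,963.65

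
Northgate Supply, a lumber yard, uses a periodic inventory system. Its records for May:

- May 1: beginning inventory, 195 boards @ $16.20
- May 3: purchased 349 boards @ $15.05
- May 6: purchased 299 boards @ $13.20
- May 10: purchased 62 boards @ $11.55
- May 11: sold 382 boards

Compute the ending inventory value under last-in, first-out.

Ending inventory = $8,095.40

May 11, 382 sold [LIFO — newest first]: 62 @ $11.55 + 299 @ $13.20 + 21 @ $15.05 = $4,978.95
Ending inventory: 195 @ $16.20 + 328 @ $15.05 = $8,095.40
Check: goods available $13,074.35 = COGS $4,978.95 + ending $8,095.40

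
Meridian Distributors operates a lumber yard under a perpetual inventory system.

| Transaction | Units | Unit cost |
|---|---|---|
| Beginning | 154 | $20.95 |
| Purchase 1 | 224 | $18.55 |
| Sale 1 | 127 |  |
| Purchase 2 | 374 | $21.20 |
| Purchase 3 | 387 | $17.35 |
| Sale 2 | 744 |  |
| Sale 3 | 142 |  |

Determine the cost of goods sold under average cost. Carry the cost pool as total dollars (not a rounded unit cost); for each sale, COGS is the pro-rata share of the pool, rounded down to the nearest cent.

COGS = $19,591.31

After Beginning: 154 on hand, pool $3,226.30 (≈ $20.9500 each)
After Purchase 1: 378 on hand, pool $7,381.50 (≈ $19.5278 each)
Sale 1, sell 127: 127/378 × $7,381.50 → $2,480.02
After Purchase 2: 625 on hand, pool $12,830.28 (≈ $20.5284 each)
After Purchase 3: 1012 on hand, pool $19,544.73 (≈ $19.3130 each)
Sale 2, sell 744: 744/1012 × $19,544.73 → $14,368.85
Sale 3, sell 142: 142/268 × $5,175.88 → $2,742.44
Total COGS = $2,480.02 + $14,368.85 + $2,742.44 = $19,591.31
Ending inventory (cost pool remaining) = $2,433.44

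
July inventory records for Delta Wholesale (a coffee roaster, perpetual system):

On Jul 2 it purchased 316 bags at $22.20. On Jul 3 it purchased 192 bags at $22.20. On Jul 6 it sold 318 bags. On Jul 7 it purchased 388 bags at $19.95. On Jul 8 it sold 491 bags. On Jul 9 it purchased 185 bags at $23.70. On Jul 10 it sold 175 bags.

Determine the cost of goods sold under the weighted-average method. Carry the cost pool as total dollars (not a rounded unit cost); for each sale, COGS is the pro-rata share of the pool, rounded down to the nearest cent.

After Jul 2: 316 on hand, pool $7,015.20 (≈ $22.2000 each)
After Jul 3: 508 on hand, pool $11,277.60 (≈ $22.2000 each)
Jul 6, sell 318: 318/508 × $11,277.60 → $7,059.60
After Jul 7: 578 on hand, pool $11,958.60 (≈ $20.6896 each)
Jul 8, sell 491: 491/578 × $11,958.60 → $10,158.60
After Jul 9: 272 on hand, pool $6,184.50 (≈ $22.7371 each)
Jul 10, sell 175: 175/272 × $6,184.50 → $3,978.99
Total COGS = $7,059.60 + $10,158.60 + $3,978.99 = $21,197.19
Ending inventory (cost pool remaining) = $2,205.51
Check: goods available $23,402.70 = COGS $21,197.19 + ending $2,205.51

COGS = $21,197.19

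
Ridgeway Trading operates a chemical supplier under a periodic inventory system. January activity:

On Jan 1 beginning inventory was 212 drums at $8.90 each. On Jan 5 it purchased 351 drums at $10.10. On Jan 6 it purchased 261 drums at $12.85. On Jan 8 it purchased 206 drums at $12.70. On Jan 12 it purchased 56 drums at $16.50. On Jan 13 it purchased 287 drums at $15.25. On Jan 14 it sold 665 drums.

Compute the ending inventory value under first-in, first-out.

Ending inventory = $9,960.10

Jan 14, 665 sold [FIFO — oldest first]: 212 @ $8.90 + 351 @ $10.10 + 102 @ $12.85 = $6,742.60
Ending inventory: 159 @ $12.85 + 206 @ $12.70 + 56 @ $16.50 + 287 @ $15.25 = $9,960.10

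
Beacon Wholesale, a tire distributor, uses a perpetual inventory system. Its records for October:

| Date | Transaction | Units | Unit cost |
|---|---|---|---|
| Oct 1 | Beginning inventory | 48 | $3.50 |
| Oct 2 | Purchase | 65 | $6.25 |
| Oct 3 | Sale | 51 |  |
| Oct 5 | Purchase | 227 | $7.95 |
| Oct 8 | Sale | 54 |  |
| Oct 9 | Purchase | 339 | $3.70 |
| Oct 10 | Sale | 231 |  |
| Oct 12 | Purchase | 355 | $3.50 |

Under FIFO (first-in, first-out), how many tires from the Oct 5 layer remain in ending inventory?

4

Oct 3, 51 sold [FIFO — oldest first]: 48 @ $3.50 + 3 @ $6.25 = $186.75
Oct 8, 54 sold [FIFO — oldest first]: 54 @ $6.25 = $337.50
Oct 10, 231 sold [FIFO — oldest first]: 8 @ $6.25 + 223 @ $7.95 = $1,822.85
Total COGS = $186.75 + $337.50 + $1,822.85 = $2,347.10
Ending inventory: 4 @ $7.95 + 339 @ $3.70 + 355 @ $3.50 = $2,528.60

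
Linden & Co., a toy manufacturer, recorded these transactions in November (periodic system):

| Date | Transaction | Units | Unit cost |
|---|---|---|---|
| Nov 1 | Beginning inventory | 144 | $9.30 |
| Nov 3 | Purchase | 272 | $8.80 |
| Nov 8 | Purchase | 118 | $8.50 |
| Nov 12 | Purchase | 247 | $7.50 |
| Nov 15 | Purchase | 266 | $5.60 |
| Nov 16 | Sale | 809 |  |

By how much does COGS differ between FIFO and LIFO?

FIFO COGS: 144 @ $9.30 + 272 @ $8.80 + 118 @ $8.50 + 247 @ $7.50 + 28 @ $5.60 = $6,745.10
LIFO COGS: 266 @ $5.60 + 247 @ $7.50 + 118 @ $8.50 + 178 @ $8.80 = $5,911.50
Difference = |$6,745.10 − $5,911.50| = $833.60

$833.60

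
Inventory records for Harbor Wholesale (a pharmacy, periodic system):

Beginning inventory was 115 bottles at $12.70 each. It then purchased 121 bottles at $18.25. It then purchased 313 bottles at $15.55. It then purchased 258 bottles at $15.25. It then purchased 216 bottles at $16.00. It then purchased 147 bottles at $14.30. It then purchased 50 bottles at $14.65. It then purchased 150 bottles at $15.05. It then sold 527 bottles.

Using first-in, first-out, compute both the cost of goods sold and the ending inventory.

COGS = $8,193.80; ending inventory = $12,824.70

Sale 1 (527) [FIFO — oldest first]: 115 @ $12.70 + 121 @ $18.25 + 291 @ $15.55 = $8,193.80
Ending inventory: 22 @ $15.55 + 258 @ $15.25 + 216 @ $16.00 + 147 @ $14.30 + 50 @ $14.65 + 150 @ $15.05 = $12,824.70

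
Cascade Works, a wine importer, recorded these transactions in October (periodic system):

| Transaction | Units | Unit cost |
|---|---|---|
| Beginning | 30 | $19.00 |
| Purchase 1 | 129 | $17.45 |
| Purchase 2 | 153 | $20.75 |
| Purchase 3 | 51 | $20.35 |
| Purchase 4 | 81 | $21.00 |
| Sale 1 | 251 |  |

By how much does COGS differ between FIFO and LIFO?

FIFO COGS: 30 @ $19.00 + 129 @ $17.45 + 92 @ $20.75 = $4,730.05
LIFO COGS: 81 @ $21.00 + 51 @ $20.35 + 119 @ $20.75 = $5,208.10
Difference = |$4,730.05 − $5,208.10| = $478.05

$478.05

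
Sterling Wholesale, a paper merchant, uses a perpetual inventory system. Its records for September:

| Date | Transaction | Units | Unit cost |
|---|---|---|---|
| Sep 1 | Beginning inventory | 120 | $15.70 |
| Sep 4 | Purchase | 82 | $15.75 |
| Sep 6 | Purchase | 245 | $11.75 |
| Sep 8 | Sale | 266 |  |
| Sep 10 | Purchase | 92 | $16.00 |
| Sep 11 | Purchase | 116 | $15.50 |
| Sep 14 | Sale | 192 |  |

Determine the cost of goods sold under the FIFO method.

COGS = $6,230.25

Sep 8, 266 sold [FIFO — oldest first]: 120 @ $15.70 + 82 @ $15.75 + 64 @ $11.75 = $3,927.50
Sep 14, 192 sold [FIFO — oldest first]: 181 @ $11.75 + 11 @ $16.00 = $2,302.75
Total COGS = $3,927.50 + $2,302.75 = $6,230.25
Ending inventory: 81 @ $16.00 + 116 @ $15.50 = $3,094.00
Check: goods available $9,324.25 = COGS $6,230.25 + ending $3,094.00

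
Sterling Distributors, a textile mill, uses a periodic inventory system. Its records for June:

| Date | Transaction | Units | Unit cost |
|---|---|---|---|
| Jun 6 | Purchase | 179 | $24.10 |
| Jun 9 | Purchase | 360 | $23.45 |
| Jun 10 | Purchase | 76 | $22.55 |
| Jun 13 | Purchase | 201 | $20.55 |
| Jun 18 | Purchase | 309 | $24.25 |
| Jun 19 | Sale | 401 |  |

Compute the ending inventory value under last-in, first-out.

Jun 19, 401 sold [LIFO — newest first]: 309 @ $24.25 + 92 @ $20.55 = $9,383.85
Ending inventory: 179 @ $24.10 + 360 @ $23.45 + 76 @ $22.55 + 109 @ $20.55 = $16,709.65
Check: goods available $26,093.50 = COGS $9,383.85 + ending $16,709.65

Ending inventory = $16,709.65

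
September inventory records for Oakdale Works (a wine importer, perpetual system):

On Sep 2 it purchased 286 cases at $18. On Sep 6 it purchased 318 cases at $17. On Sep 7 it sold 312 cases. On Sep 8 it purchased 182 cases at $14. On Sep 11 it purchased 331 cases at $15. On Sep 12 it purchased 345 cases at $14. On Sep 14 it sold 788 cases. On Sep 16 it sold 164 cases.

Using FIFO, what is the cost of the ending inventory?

Sep 7, 312 sold [FIFO — oldest first]: 286 @ $18 + 26 @ $17 = $5,590
Sep 14, 788 sold [FIFO — oldest first]: 292 @ $17 + 182 @ $14 + 314 @ $15 = $12,222
Sep 16, 164 sold [FIFO — oldest first]: 17 @ $15 + 147 @ $14 = $2,313
Total COGS = $5,590 + $12,222 + $2,313 = $20,125
Ending inventory: 198 @ $14 = $2,772
Check: goods available $22,897 = COGS $20,125 + ending $2,772

Ending inventory = $2,772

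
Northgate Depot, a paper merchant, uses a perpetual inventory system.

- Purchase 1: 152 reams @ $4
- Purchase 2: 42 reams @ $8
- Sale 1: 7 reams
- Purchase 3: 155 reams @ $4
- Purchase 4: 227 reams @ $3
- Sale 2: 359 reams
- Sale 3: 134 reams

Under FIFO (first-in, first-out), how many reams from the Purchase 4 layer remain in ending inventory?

76

Sale 1 (7) [FIFO — oldest first]: 7 @ $4 = $28
Sale 2 (359) [FIFO — oldest first]: 145 @ $4 + 42 @ $8 + 155 @ $4 + 17 @ $3 = $1,587
Sale 3 (134) [FIFO — oldest first]: 134 @ $3 = $402
Total COGS = $28 + $1,587 + $402 = $2,017
Ending inventory: 76 @ $3 = $228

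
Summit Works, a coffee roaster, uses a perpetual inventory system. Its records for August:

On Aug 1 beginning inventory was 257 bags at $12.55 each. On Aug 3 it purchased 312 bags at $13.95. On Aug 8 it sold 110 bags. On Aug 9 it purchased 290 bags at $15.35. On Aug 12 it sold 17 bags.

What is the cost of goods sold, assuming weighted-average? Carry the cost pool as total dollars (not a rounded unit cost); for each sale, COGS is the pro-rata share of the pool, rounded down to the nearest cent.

COGS = $1,704.71

After Aug 1: 257 on hand, pool $3,225.35 (≈ $12.5500 each)
After Aug 3: 569 on hand, pool $7,577.75 (≈ $13.3177 each)
Aug 8, sell 110: 110/569 × $7,577.75 → $1,464.94
After Aug 9: 749 on hand, pool $10,564.31 (≈ $14.1046 each)
Aug 12, sell 17: 17/749 × $10,564.31 → $239.77
Total COGS = $1,464.94 + $239.77 = $1,704.71
Ending inventory (cost pool remaining) = $10,324.54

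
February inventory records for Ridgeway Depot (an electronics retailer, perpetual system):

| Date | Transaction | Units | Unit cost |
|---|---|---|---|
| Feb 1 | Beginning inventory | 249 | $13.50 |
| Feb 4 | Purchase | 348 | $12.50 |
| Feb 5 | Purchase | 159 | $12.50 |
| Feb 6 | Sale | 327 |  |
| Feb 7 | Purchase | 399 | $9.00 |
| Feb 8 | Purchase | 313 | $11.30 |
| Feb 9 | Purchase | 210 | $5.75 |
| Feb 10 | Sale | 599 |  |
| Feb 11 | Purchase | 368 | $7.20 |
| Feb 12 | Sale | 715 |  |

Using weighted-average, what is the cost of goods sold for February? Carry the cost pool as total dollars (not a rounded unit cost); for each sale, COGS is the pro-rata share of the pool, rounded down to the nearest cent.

After Feb 1: 249 on hand, pool $3,361.50 (≈ $13.5000 each)
After Feb 4: 597 on hand, pool $7,711.50 (≈ $12.9171 each)
After Feb 5: 756 on hand, pool $9,699.00 (≈ $12.8294 each)
Feb 6, sell 327: 327/756 × $9,699.00 → $4,195.20
After Feb 7: 828 on hand, pool $9,094.80 (≈ $10.9841 each)
After Feb 8: 1141 on hand, pool $12,631.70 (≈ $11.0707 each)
After Feb 9: 1351 on hand, pool $13,839.20 (≈ $10.2437 each)
Feb 10, sell 599: 599/1351 × $13,839.20 → $6,135.95
After Feb 11: 1120 on hand, pool $10,352.85 (≈ $9.2436 each)
Feb 12, sell 715: 715/1120 × $10,352.85 → $6,609.18
Total COGS = $4,195.20 + $6,135.95 + $6,609.18 = $16,940.33
Ending inventory (cost pool remaining) = $3,743.67

COGS = $16,940.33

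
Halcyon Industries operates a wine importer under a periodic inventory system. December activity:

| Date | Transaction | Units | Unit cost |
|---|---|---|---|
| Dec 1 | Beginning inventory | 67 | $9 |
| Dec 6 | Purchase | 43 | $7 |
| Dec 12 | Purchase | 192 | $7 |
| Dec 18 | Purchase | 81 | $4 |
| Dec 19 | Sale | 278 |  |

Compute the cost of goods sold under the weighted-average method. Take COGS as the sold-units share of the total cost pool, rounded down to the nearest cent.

Dec 19, sell 278: 278/383 × $2,572.00 → $1,866.88
Ending inventory (cost pool remaining) = $705.12

COGS = $1,866.88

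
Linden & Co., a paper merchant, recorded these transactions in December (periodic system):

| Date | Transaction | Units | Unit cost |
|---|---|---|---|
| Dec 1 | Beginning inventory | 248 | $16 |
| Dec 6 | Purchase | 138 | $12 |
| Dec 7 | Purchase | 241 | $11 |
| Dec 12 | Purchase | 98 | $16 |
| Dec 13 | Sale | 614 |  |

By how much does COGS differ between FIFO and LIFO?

$65

FIFO COGS: 248 @ $16 + 138 @ $12 + 228 @ $11 = $8,132
LIFO COGS: 98 @ $16 + 241 @ $11 + 138 @ $12 + 137 @ $16 = $8,067
Difference = |$8,132 − $8,067| = $65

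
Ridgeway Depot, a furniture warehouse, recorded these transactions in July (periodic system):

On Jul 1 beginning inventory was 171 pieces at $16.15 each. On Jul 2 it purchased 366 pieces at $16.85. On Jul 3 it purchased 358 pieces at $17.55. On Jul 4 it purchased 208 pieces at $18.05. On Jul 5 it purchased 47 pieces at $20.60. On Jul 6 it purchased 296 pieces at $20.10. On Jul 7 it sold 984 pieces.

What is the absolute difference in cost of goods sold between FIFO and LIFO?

$1,400.75

FIFO COGS: 171 @ $16.15 + 366 @ $16.85 + 358 @ $17.55 + 89 @ $18.05 = $16,818.10
LIFO COGS: 296 @ $20.10 + 47 @ $20.60 + 208 @ $18.05 + 358 @ $17.55 + 75 @ $16.85 = $18,218.85
Difference = |$16,818.10 − $18,218.85| = $1,400.75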